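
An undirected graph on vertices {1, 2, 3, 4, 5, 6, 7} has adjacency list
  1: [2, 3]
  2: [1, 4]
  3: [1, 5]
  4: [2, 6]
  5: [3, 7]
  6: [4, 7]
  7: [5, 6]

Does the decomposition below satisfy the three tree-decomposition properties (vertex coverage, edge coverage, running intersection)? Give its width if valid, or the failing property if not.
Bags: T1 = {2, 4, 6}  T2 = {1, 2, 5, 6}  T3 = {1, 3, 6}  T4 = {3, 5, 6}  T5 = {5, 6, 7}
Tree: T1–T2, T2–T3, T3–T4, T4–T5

No — bags containing vertex 5 are not connected in the tree.

A tree decomposition must satisfy three properties: every vertex lies in some bag; for every edge, both endpoints lie together in some bag; and for every vertex, the bags containing it form a connected subtree. Here bags containing vertex 5 are not connected in the tree, so the decomposition is invalid.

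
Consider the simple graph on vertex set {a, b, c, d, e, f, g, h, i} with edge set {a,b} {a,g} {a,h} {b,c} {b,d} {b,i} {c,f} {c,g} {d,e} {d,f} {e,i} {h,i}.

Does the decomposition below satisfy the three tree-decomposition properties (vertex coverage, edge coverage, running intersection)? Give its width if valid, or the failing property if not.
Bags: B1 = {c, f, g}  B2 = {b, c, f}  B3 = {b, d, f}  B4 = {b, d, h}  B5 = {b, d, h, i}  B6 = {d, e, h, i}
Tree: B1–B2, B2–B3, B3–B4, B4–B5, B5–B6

A tree decomposition must satisfy three properties: every vertex lies in some bag; for every edge, both endpoints lie together in some bag; and for every vertex, the bags containing it form a connected subtree. Here vertex a appears in no bag, so the decomposition is invalid.

No — vertex a appears in no bag.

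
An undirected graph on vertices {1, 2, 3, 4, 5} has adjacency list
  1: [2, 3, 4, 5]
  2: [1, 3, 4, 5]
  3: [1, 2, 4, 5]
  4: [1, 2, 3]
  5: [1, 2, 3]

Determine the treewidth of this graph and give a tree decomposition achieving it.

Each bag holds 4 vertices, so the decomposition has width 3, which upper-bounds the treewidth. For the lower bound, the 4 vertices {1, 2, 3, 4} are pairwise adjacent, and any tree decomposition puts a clique entirely inside one bag — forcing width ≥ 3. Therefore the treewidth is 3.

Treewidth 3.
One optimal decomposition is:
Bags: B1 = {1, 2, 3, 5}  B2 = {1, 2, 3, 4}
Tree: B1–B2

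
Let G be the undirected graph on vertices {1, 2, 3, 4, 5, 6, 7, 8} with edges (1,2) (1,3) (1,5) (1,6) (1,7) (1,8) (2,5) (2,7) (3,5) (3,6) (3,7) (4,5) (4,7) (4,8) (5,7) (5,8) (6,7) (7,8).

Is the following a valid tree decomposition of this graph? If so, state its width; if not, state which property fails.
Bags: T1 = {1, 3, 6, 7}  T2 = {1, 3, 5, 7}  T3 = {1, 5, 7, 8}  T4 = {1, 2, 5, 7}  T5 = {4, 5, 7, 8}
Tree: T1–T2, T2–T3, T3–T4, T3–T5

Yes; width 3.

Every vertex of G appears in some bag (union = {1, 2, 3, 4, 5, 6, 7, 8}); every edge is covered by a bag; and for each vertex v the set of bags containing v is connected in the bag tree. The decomposition is therefore valid. The largest bag has 4 vertices, so the width is 3.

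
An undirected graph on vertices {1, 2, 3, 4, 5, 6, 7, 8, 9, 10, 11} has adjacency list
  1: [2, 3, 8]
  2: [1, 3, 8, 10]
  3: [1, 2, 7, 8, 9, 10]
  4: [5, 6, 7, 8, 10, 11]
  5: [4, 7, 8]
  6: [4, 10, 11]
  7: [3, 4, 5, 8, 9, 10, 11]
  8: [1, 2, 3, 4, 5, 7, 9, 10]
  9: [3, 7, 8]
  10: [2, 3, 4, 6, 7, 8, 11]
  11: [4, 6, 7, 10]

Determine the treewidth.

3

A width-3 tree decomposition is:
Bags: B1 = {4, 7, 10, 11}  B2 = {4, 7, 8, 10}  B3 = {3, 7, 8, 10}  B4 = {4, 5, 7, 8}  B5 = {3, 7, 8, 9}  B6 = {2, 3, 8, 10}  B7 = {4, 6, 10, 11}  B8 = {1, 2, 3, 8}
Tree: B1–B2, B2–B3, B2–B4, B3–B5, B3–B6, B1–B7, B6–B8
Every bag has size at most 4, so the width is 4 − 1 = 3 and tw(G) ≤ 3. On the other hand G contains the 4-clique {3, 7, 8, 9}. A clique must lie in a single bag of any decomposition, so no decomposition can have width below 3. Therefore the treewidth is 3.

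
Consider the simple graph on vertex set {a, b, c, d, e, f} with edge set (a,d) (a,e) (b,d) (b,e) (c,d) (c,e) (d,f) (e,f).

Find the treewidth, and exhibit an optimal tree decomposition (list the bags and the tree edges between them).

Treewidth 2.
Bags: B1 = {c, d, e}  B2 = {a, d, e}  B3 = {b, d, e}  B4 = {d, e, f}
Tree: B1–B2, B2–B3, B3–B4

Each bag holds 3 vertices, so the decomposition has width 2, which upper-bounds the treewidth. Since e–c–d–a–e is a cycle in G, G is not acyclic. Forests are exactly the graphs of treewidth ≤ 1, so tw(G) ≥ 2. The upper and lower bounds meet at 2, so that is the treewidth.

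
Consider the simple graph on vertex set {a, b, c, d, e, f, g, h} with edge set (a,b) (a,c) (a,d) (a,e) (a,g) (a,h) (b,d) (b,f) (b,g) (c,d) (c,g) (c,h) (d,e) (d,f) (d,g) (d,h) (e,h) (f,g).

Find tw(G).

3

A width-3 tree decomposition is:
Bags: B1 = {a, c, d, g}  B2 = {a, b, d, g}  B3 = {a, c, d, h}  B4 = {b, d, f, g}  B5 = {a, d, e, h}
Tree: B1–B2, B1–B3, B2–B4, B3–B5
The largest bag has 4 vertices, giving width 3; this decomposition certifies tw(G) ≤ 3. On the other hand G contains the 4-clique {a, c, d, g}. A clique must lie in a single bag of any decomposition, so no decomposition can have width below 3. Combining the bounds, tw(G) = 3.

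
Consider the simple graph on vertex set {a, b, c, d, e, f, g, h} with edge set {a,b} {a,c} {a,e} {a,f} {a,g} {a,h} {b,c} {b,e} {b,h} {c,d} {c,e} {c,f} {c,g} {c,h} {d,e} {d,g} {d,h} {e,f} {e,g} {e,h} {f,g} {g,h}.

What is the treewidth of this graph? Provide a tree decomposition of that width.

The largest bag has 5 vertices, giving width 4; this decomposition certifies tw(G) ≤ 4. On the other hand G contains the 5-clique {c, d, e, g, h}. A clique must lie in a single bag of any decomposition, so no decomposition can have width below 4. Combining the bounds, tw(G) = 4.

Treewidth 4.
One such decomposition:
Bags: B1 = {a, c, e, f, g}  B2 = {a, c, e, g, h}  B3 = {a, b, c, e, h}  B4 = {c, d, e, g, h}
Tree: B1–B2, B2–B3, B2–B4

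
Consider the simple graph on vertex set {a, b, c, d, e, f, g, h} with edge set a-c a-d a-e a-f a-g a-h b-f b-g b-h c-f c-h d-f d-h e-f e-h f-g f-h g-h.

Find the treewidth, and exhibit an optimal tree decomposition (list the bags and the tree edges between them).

Treewidth 3.
Bags: B1 = {a, c, f, h}  B2 = {a, d, f, h}  B3 = {a, f, g, h}  B4 = {b, f, g, h}  B5 = {a, e, f, h}
Tree: B1–B2, B1–B3, B3–B4, B3–B5

Every bag has size at most 4, so the width is 4 − 1 = 3 and tw(G) ≤ 3. On the other hand G contains the 4-clique {a, d, f, h}. A clique must lie in a single bag of any decomposition, so no decomposition can have width below 3. Therefore the treewidth is 3.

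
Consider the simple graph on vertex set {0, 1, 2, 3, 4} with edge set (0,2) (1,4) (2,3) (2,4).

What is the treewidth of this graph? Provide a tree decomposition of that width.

Treewidth 1.
Bags: B1 = {0, 2}  B2 = {2, 4}  B3 = {2, 3}  B4 = {1, 4}
Tree: B1–B2, B1–B3, B2–B4

The largest bag has 2 vertices, giving width 1; this decomposition certifies tw(G) ≤ 1. Since G has at least one edge (e.g. 2–0), it is not an edgeless graph, so tw(G) ≥ 1. Therefore the treewidth is 1.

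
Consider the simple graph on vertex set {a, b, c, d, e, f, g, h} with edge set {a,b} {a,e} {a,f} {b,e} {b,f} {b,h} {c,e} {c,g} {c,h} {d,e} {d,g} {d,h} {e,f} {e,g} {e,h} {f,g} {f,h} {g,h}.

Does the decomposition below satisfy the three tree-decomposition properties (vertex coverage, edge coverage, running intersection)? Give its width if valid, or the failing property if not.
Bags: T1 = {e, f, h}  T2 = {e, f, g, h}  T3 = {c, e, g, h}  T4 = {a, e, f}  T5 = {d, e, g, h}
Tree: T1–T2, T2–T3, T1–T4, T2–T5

No — vertex b appears in no bag.

A tree decomposition must satisfy three properties: every vertex lies in some bag; for every edge, both endpoints lie together in some bag; and for every vertex, the bags containing it form a connected subtree. Here vertex b appears in no bag, so the decomposition is invalid.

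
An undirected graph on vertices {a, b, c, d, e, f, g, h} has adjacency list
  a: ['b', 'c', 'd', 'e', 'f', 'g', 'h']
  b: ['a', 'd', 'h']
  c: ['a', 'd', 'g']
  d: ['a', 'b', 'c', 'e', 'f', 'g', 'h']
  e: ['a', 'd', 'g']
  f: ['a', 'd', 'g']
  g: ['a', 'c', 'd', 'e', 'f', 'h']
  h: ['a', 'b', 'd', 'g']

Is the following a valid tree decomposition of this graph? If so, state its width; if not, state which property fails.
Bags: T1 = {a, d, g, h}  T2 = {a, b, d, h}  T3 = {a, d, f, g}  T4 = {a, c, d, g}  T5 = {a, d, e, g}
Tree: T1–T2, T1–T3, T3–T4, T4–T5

Yes; width 3.

Vertex coverage: the bags together contain {a, b, c, d, e, f, g, h}, the full vertex set. Edge coverage: each edge of G has both endpoints in at least one bag. Running intersection: for every vertex, the bags containing it form a connected subtree. All three properties hold, so this is a valid tree decomposition of width max|bag| − 1 = 3, and hence tw(G) ≤ 3.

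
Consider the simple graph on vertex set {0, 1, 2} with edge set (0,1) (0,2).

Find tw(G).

1

A width-1 tree decomposition is:
Bags: B1 = {0, 1}  B2 = {0, 2}
Tree: B1–B2
The largest bag has 2 vertices, giving width 1; this decomposition certifies tw(G) ≤ 1. G has an edge, so its treewidth is at least 1. Hence tw(G) = 1 exactly.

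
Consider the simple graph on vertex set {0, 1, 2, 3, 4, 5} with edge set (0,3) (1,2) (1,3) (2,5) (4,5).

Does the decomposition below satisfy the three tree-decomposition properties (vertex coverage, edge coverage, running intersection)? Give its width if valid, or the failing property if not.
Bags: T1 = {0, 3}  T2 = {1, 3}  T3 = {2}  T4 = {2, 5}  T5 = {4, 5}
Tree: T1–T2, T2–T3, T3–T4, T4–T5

A tree decomposition must satisfy three properties: every vertex lies in some bag; for every edge, both endpoints lie together in some bag; and for every vertex, the bags containing it form a connected subtree. Here edge (1,2) lies in no bag, so the decomposition is invalid.

No — edge (1,2) lies in no bag.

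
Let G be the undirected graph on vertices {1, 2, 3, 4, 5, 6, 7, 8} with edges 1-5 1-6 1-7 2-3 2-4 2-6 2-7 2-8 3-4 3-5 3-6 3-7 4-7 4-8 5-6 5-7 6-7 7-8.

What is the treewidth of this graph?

3

A width-3 tree decomposition is:
Bags: B1 = {2, 3, 6, 7}  B2 = {2, 3, 4, 7}  B3 = {3, 5, 6, 7}  B4 = {2, 4, 7, 8}  B5 = {1, 5, 6, 7}
Tree: B1–B2, B1–B3, B2–B4, B3–B5
Each bag holds 4 vertices, so the decomposition has width 3, which upper-bounds the treewidth. Conversely, {1, 5, 6, 7} is a clique of size 4, and the vertices of any clique must share a bag in every tree decomposition; so some bag has ≥ 4 vertices and tw(G) ≥ 3. The upper and lower bounds meet at 3, so that is the treewidth.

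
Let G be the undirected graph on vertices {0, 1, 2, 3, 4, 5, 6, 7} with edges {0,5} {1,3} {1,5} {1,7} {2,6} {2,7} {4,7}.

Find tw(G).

A width-1 tree decomposition is:
Bags: B1 = {4, 7}  B2 = {1, 7}  B3 = {1, 5}  B4 = {1, 3}  B5 = {2, 7}  B6 = {0, 5}  B7 = {2, 6}
Tree: B1–B2, B2–B3, B2–B4, B2–B5, B3–B6, B5–B7
Each bag holds 2 vertices, so the decomposition has width 1, which upper-bounds the treewidth. Any graph with an edge has treewidth ≥ 1, and G has the edge 4–7. The upper and lower bounds meet at 1, so that is the treewidth.

1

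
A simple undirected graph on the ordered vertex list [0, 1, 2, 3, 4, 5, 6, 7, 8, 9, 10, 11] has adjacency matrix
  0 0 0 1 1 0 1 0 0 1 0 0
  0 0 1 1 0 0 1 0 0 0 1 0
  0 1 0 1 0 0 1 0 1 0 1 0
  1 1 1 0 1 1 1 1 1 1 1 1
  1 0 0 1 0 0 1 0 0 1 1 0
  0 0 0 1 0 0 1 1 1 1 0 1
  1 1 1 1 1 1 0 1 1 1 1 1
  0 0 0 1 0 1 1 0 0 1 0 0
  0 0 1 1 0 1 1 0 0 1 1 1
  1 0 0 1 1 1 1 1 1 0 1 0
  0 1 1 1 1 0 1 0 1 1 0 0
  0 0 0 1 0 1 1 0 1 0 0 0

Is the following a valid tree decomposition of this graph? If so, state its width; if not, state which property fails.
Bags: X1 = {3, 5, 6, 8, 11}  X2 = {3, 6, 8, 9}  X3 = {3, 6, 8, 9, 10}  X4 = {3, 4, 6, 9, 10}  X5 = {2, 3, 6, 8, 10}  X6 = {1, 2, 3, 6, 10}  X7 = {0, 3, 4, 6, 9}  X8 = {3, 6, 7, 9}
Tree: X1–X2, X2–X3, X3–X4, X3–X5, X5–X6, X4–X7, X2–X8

A tree decomposition must satisfy three properties: every vertex lies in some bag; for every edge, both endpoints lie together in some bag; and for every vertex, the bags containing it form a connected subtree. Here edge (5,9) lies in no bag, so the decomposition is invalid.

No — edge (5,9) lies in no bag.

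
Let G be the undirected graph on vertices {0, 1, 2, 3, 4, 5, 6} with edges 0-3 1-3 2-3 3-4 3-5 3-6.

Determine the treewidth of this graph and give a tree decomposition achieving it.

Treewidth 1.
One such decomposition:
Bags: B1 = {3, 5}  B2 = {1, 3}  B3 = {3, 4}  B4 = {2, 3}  B5 = {0, 3}  B6 = {3, 6}
Tree: B1–B2, B2–B3, B2–B4, B1–B5, B2–B6

Each bag holds 2 vertices, so the decomposition has width 1, which upper-bounds the treewidth. G has an edge, so its treewidth is at least 1. Therefore the treewidth is 1.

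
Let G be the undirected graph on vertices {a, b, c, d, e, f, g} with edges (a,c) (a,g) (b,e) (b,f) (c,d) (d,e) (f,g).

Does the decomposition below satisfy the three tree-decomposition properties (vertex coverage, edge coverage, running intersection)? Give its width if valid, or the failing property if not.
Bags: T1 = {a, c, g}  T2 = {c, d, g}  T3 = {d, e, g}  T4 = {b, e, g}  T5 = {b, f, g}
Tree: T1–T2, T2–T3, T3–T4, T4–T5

Checking the three conditions: (i) the bags cover all of {a, b, c, d, e, f, g}; (ii) for each edge, some bag contains both endpoints; (iii) the bags containing any fixed vertex form a subtree. All hold, so the decomposition is valid with width 3 − 1 = 2.

Yes; width 2.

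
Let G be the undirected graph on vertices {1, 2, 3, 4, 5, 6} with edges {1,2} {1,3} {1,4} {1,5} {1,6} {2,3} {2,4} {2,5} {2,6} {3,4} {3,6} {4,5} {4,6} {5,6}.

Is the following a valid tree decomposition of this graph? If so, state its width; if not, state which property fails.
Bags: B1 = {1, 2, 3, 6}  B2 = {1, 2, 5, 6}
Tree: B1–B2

A tree decomposition must satisfy three properties: every vertex lies in some bag; for every edge, both endpoints lie together in some bag; and for every vertex, the bags containing it form a connected subtree. Here vertex 4 appears in no bag, so the decomposition is invalid.

No — vertex 4 appears in no bag.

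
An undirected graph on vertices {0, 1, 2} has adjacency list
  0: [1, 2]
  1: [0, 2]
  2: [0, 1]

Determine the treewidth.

2

A width-2 tree decomposition is:
Bags: B1 = {0, 1, 2}
Tree: (single bag)
A single bag containing all 3 vertices is trivially a valid decomposition of width 2. For the lower bound, the 3 vertices {0, 1, 2} are pairwise adjacent, and any tree decomposition puts a clique entirely inside one bag — forcing width ≥ 2. Combining the bounds, tw(G) = 2.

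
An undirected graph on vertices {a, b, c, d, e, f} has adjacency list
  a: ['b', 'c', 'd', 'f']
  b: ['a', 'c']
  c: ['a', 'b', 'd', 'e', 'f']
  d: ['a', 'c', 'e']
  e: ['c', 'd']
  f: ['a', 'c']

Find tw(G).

A width-2 tree decomposition is:
Bags: B1 = {a, c, d}  B2 = {c, d, e}  B3 = {a, c, f}  B4 = {a, b, c}
Tree: B1–B2, B1–B3, B3–B4
Every bag has size at most 3, so the width is 3 − 1 = 2 and tw(G) ≤ 2. For the lower bound, the 3 vertices {c, d, e} are pairwise adjacent, and any tree decomposition puts a clique entirely inside one bag — forcing width ≥ 2. Combining the bounds, tw(G) = 2.

2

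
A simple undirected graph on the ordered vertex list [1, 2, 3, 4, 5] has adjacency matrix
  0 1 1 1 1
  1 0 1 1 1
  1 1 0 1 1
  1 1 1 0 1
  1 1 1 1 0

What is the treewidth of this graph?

A width-4 tree decomposition is:
Bags: B1 = {1, 2, 3, 4, 5}
Tree: (single bag)
With just one bag of size 5, the width is 5 − 1 = 4, so tw(G) ≤ 4. On the other hand G contains the 5-clique {1, 2, 3, 4, 5}. A clique must lie in a single bag of any decomposition, so no decomposition can have width below 4. Therefore the treewidth is 4.

4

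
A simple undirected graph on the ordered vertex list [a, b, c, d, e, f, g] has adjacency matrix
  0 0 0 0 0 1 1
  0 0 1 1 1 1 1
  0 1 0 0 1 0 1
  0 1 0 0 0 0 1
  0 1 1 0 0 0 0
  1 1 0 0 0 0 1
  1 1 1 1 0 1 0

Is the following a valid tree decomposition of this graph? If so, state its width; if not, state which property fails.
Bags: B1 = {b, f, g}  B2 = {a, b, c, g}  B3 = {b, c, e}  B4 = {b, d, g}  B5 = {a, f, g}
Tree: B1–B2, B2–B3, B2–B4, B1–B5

A tree decomposition must satisfy three properties: every vertex lies in some bag; for every edge, both endpoints lie together in some bag; and for every vertex, the bags containing it form a connected subtree. Here bags containing vertex a are not connected in the tree, so the decomposition is invalid.

No — bags containing vertex a are not connected in the tree.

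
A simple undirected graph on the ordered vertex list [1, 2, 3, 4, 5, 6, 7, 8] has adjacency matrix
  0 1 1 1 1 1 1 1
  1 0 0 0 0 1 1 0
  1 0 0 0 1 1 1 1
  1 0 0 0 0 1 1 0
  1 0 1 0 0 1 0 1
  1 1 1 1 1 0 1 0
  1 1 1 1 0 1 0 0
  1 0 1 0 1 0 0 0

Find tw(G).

A width-3 tree decomposition is:
Bags: B1 = {1, 3, 5, 6}  B2 = {1, 3, 6, 7}  B3 = {1, 3, 5, 8}  B4 = {1, 2, 6, 7}  B5 = {1, 4, 6, 7}
Tree: B1–B2, B1–B3, B2–B4, B2–B5
The largest bag has 4 vertices, giving width 3; this decomposition certifies tw(G) ≤ 3. For the lower bound, the 4 vertices {1, 3, 5, 8} are pairwise adjacent, and any tree decomposition puts a clique entirely inside one bag — forcing width ≥ 3. Hence tw(G) = 3 exactly.

3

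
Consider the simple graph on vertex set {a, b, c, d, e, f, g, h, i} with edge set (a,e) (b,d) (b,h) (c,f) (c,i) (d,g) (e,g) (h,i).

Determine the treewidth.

A width-1 tree decomposition is:
Bags: B1 = {a, e}  B2 = {e, g}  B3 = {d, g}  B4 = {b, d}  B5 = {b, h}  B6 = {h, i}  B7 = {c, i}  B8 = {c, f}
Tree: B1–B2, B2–B3, B3–B4, B4–B5, B5–B6, B6–B7, B7–B8
The largest bag has 2 vertices, giving width 1; this decomposition certifies tw(G) ≤ 1. G has an edge, so its treewidth is at least 1. Combining the bounds, tw(G) = 1.

1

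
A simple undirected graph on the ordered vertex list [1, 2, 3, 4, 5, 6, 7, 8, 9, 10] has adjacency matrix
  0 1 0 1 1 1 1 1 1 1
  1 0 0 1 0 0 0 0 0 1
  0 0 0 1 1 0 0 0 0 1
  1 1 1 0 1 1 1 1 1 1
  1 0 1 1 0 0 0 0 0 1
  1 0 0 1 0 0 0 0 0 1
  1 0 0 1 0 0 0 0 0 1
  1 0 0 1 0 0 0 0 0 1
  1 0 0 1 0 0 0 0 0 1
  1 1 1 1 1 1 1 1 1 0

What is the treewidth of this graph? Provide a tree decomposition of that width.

Every bag has size at most 4, so the width is 4 − 1 = 3 and tw(G) ≤ 3. On the other hand G contains the 4-clique {1, 2, 4, 10}. A clique must lie in a single bag of any decomposition, so no decomposition can have width below 3. Therefore the treewidth is 3.

Treewidth 3.
One optimal decomposition is:
Bags: B1 = {3, 4, 5, 10}  B2 = {1, 4, 5, 10}  B3 = {1, 4, 9, 10}  B4 = {1, 4, 8, 10}  B5 = {1, 2, 4, 10}  B6 = {1, 4, 6, 10}  B7 = {1, 4, 7, 10}
Tree: B1–B2, B2–B3, B2–B4, B3–B5, B2–B6, B6–B7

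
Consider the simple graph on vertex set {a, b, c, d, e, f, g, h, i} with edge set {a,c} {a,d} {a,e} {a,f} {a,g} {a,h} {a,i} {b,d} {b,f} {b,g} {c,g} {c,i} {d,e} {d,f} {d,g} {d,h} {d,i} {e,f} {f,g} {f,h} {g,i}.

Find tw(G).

3

A width-3 tree decomposition is:
Bags: B1 = {a, d, f, g}  B2 = {b, d, f, g}  B3 = {a, d, f, h}  B4 = {a, d, g, i}  B5 = {a, c, g, i}  B6 = {a, d, e, f}
Tree: B1–B2, B1–B3, B1–B4, B4–B5, B1–B6
Each bag holds 4 vertices, so the decomposition has width 3, which upper-bounds the treewidth. For the lower bound, the 4 vertices {a, d, f, g} are pairwise adjacent, and any tree decomposition puts a clique entirely inside one bag — forcing width ≥ 3. Combining the bounds, tw(G) = 3.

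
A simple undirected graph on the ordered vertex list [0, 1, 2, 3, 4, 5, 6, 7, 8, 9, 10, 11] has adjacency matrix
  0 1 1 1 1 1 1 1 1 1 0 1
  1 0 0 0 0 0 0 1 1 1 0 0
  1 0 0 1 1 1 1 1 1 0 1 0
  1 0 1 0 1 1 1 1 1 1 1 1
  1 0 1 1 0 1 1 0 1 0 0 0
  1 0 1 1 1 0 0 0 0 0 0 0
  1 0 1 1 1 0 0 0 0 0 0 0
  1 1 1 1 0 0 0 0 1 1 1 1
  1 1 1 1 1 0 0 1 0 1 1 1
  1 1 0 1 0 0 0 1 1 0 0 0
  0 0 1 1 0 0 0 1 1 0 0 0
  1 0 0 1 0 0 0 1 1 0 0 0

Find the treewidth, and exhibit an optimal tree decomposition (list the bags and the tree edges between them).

Treewidth 4.
Bags: B1 = {0, 2, 3, 4, 8}  B2 = {0, 2, 3, 7, 8}  B3 = {2, 3, 7, 8, 10}  B4 = {0, 3, 7, 8, 11}  B5 = {0, 2, 3, 4, 5}  B6 = {0, 3, 7, 8, 9}  B7 = {0, 1, 7, 8, 9}  B8 = {0, 2, 3, 4, 6}
Tree: B1–B2, B2–B3, B2–B4, B1–B5, B2–B6, B6–B7, B1–B8

The largest bag has 5 vertices, giving width 4; this decomposition certifies tw(G) ≤ 4. For the lower bound, the 5 vertices {0, 1, 7, 8, 9} are pairwise adjacent, and any tree decomposition puts a clique entirely inside one bag — forcing width ≥ 4. The upper and lower bounds meet at 4, so that is the treewidth.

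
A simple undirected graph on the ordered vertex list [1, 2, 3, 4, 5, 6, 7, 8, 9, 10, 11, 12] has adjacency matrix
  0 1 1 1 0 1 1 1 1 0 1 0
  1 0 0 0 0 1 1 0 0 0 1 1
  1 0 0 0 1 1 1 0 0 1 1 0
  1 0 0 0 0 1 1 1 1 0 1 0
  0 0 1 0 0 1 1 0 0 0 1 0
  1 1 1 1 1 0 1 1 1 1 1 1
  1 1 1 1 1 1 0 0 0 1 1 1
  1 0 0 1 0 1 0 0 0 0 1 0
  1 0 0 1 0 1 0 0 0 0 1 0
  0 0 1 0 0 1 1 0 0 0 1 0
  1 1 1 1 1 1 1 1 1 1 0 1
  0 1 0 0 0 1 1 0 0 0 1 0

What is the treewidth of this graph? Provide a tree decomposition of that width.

Treewidth 4.
One optimal decomposition is:
Bags: B1 = {1, 4, 6, 7, 11}  B2 = {1, 3, 6, 7, 11}  B3 = {1, 2, 6, 7, 11}  B4 = {2, 6, 7, 11, 12}  B5 = {1, 4, 6, 9, 11}  B6 = {3, 5, 6, 7, 11}  B7 = {1, 4, 6, 8, 11}  B8 = {3, 6, 7, 10, 11}
Tree: B1–B2, B2–B3, B3–B4, B1–B5, B2–B6, B1–B7, B6–B8

Each bag holds 5 vertices, so the decomposition has width 4, which upper-bounds the treewidth. Conversely, {1, 4, 6, 8, 11} is a clique of size 5, and the vertices of any clique must share a bag in every tree decomposition; so some bag has ≥ 5 vertices and tw(G) ≥ 4. The upper and lower bounds meet at 4, so that is the treewidth.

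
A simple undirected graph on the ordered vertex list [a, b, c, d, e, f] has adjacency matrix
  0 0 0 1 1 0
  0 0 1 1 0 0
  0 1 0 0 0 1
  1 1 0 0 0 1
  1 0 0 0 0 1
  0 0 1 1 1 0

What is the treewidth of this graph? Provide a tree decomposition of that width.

Each bag holds 3 vertices, so the decomposition has width 2, which upper-bounds the treewidth. Since c–b–d–f–c is a cycle in G, G is not acyclic. Forests are exactly the graphs of treewidth ≤ 1, so tw(G) ≥ 2. Hence tw(G) = 2 exactly.

Treewidth 2.
One optimal decomposition is:
Bags: B1 = {b, c, f}  B2 = {b, d, f}  B3 = {d, e, f}  B4 = {a, d, e}
Tree: B1–B2, B2–B3, B3–B4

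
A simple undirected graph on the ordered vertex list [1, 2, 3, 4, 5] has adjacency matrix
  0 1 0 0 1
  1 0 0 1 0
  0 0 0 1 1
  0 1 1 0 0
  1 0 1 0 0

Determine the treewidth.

2

A width-2 tree decomposition is:
Bags: B1 = {2, 3, 4}  B2 = {2, 3, 5}  B3 = {1, 2, 5}
Tree: B1–B2, B2–B3
Every bag has size at most 3, so the width is 3 − 1 = 2 and tw(G) ≤ 2. The edges 2–4–3–5–1–2 form a cycle, so G is not a tree and its treewidth is at least 2. Therefore the treewidth is 2.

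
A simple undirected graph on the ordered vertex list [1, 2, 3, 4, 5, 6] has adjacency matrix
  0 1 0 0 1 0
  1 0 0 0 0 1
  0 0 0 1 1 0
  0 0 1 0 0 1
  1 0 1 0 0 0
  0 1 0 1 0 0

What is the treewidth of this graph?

A width-2 tree decomposition is:
Bags: B1 = {1, 2, 6}  B2 = {1, 4, 6}  B3 = {1, 3, 4}  B4 = {1, 3, 5}
Tree: B1–B2, B2–B3, B3–B4
Each bag holds 3 vertices, so the decomposition has width 2, which upper-bounds the treewidth. For the lower bound, G contains the cycle 1–2–6–4–3–5–1, so G is not a forest; only forests have treewidth ≤ 1, hence tw(G) ≥ 2. The upper and lower bounds meet at 2, so that is the treewidth.

2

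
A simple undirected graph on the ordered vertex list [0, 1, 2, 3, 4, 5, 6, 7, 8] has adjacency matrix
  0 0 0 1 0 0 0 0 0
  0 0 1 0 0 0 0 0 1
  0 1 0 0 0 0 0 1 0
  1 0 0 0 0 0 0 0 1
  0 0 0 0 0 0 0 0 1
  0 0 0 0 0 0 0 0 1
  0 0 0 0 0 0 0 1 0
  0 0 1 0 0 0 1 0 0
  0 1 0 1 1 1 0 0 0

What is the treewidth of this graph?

A width-1 tree decomposition is:
Bags: B1 = {1, 8}  B2 = {5, 8}  B3 = {4, 8}  B4 = {1, 2}  B5 = {3, 8}  B6 = {2, 7}  B7 = {0, 3}  B8 = {6, 7}
Tree: B1–B2, B1–B3, B1–B4, B3–B5, B4–B6, B5–B7, B6–B8
Every bag has size at most 2, so the width is 2 − 1 = 1 and tw(G) ≤ 1. G has an edge, so its treewidth is at least 1. The upper and lower bounds meet at 1, so that is the treewidth.

1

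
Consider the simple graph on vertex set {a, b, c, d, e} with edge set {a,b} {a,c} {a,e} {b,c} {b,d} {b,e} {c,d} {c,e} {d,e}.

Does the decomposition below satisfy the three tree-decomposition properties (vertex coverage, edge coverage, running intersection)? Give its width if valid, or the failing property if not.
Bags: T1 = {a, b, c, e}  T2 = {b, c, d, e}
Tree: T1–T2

Yes; width 3.

Checking the three conditions: (i) the bags cover all of {a, b, c, d, e}; (ii) for each edge, some bag contains both endpoints; (iii) the bags containing any fixed vertex form a subtree. All hold, so the decomposition is valid with width 4 − 1 = 3.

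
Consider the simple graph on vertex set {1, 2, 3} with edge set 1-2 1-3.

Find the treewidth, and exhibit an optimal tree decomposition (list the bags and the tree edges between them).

Treewidth 1.
One such decomposition:
Bags: B1 = {1, 3}  B2 = {1, 2}
Tree: B1–B2

Each bag holds 2 vertices, so the decomposition has width 1, which upper-bounds the treewidth. Any graph with an edge has treewidth ≥ 1, and G has the edge 1–3. Hence tw(G) = 1 exactly.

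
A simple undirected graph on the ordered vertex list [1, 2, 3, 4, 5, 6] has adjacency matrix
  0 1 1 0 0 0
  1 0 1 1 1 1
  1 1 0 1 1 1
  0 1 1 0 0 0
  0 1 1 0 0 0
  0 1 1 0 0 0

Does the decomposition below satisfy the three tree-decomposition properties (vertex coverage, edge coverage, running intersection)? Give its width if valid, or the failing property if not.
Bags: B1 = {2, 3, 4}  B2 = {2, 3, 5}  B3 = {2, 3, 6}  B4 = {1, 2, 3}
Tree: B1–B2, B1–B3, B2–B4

Every vertex of G appears in some bag (union = {1, 2, 3, 4, 5, 6}); every edge is covered by a bag; and for each vertex v the set of bags containing v is connected in the bag tree. The decomposition is therefore valid. The largest bag has 3 vertices, so the width is 2.

Yes; width 2.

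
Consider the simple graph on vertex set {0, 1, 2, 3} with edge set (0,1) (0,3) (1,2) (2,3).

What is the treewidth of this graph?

2

A width-2 tree decomposition is:
Bags: B1 = {0, 1, 2}  B2 = {0, 2, 3}
Tree: B1–B2
Each bag holds 3 vertices, so the decomposition has width 2, which upper-bounds the treewidth. Since 2–1–0–3–2 is a cycle in G, G is not acyclic. Forests are exactly the graphs of treewidth ≤ 1, so tw(G) ≥ 2. Hence tw(G) = 2 exactly.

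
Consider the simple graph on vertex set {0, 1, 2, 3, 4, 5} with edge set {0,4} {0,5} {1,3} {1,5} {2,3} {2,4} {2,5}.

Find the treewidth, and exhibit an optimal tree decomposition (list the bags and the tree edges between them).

Each bag holds 3 vertices, so the decomposition has width 2, which upper-bounds the treewidth. The edges 3–1–5–2–3 form a cycle, so G is not a tree and its treewidth is at least 2. The upper and lower bounds meet at 2, so that is the treewidth.

Treewidth 2.
One such decomposition:
Bags: B1 = {1, 2, 3}  B2 = {1, 2, 5}  B3 = {2, 4, 5}  B4 = {0, 4, 5}
Tree: B1–B2, B2–B3, B3–B4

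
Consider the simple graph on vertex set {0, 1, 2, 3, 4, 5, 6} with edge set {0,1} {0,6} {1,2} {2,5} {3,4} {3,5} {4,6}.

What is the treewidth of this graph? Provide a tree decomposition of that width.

Every bag has size at most 3, so the width is 3 − 1 = 2 and tw(G) ≤ 2. The edges 1–0–6–4–3–5–2–1 form a cycle, so G is not a tree and its treewidth is at least 2. Combining the bounds, tw(G) = 2.

Treewidth 2.
One such decomposition:
Bags: B1 = {0, 1, 6}  B2 = {1, 4, 6}  B3 = {1, 3, 4}  B4 = {1, 3, 5}  B5 = {1, 2, 5}
Tree: B1–B2, B2–B3, B3–B4, B4–B5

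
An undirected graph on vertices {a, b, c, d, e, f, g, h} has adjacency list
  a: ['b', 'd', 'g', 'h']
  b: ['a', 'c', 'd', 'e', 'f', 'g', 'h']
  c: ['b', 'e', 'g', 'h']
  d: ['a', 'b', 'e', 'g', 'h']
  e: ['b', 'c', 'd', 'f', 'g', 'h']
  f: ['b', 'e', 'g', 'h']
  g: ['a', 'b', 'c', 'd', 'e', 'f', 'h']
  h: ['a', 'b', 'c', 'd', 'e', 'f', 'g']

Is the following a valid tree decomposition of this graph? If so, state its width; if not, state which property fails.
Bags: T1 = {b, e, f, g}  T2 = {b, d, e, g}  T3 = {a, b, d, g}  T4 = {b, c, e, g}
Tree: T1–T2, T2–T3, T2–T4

A tree decomposition must satisfy three properties: every vertex lies in some bag; for every edge, both endpoints lie together in some bag; and for every vertex, the bags containing it form a connected subtree. Here vertex h appears in no bag, so the decomposition is invalid.

No — vertex h appears in no bag.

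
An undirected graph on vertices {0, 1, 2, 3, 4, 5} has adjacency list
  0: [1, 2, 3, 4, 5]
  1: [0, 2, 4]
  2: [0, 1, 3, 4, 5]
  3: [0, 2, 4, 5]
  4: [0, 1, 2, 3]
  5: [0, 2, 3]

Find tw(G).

3

A width-3 tree decomposition is:
Bags: B1 = {0, 2, 3, 4}  B2 = {0, 2, 3, 5}  B3 = {0, 1, 2, 4}
Tree: B1–B2, B1–B3
The largest bag has 4 vertices, giving width 3; this decomposition certifies tw(G) ≤ 3. Conversely, {0, 1, 2, 4} is a clique of size 4, and the vertices of any clique must share a bag in every tree decomposition; so some bag has ≥ 4 vertices and tw(G) ≥ 3. The upper and lower bounds meet at 3, so that is the treewidth.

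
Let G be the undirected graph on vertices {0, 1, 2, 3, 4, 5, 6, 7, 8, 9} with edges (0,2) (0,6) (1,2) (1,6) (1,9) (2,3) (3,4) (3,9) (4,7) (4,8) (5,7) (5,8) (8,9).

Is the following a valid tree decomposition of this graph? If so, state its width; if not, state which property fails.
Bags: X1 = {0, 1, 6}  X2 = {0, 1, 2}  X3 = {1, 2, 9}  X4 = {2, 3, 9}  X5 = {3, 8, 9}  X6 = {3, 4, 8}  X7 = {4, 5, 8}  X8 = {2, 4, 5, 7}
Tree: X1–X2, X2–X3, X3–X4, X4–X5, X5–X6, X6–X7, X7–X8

A tree decomposition must satisfy three properties: every vertex lies in some bag; for every edge, both endpoints lie together in some bag; and for every vertex, the bags containing it form a connected subtree. Here bags containing vertex 2 are not connected in the tree, so the decomposition is invalid.

No — bags containing vertex 2 are not connected in the tree.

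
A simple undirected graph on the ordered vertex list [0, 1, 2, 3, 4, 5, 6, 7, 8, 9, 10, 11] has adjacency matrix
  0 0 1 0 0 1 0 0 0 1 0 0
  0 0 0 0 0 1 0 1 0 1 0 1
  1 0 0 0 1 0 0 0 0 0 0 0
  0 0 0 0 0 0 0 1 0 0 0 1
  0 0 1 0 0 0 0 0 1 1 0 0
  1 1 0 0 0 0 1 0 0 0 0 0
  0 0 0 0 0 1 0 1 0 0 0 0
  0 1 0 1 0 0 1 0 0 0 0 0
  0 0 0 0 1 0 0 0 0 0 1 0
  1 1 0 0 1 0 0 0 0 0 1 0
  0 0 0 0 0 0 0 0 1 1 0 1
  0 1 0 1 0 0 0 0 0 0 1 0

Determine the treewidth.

3

A width-3 tree decomposition is:
Bags: B1 = {2, 4, 8, 10}  B2 = {2, 4, 9, 10}  B3 = {0, 2, 9, 10}  B4 = {0, 9, 10, 11}  B5 = {0, 1, 9, 11}  B6 = {0, 1, 5, 11}  B7 = {1, 3, 5, 11}  B8 = {1, 3, 5, 7}  B9 = {3, 5, 6, 7}
Tree: B1–B2, B2–B3, B3–B4, B4–B5, B5–B6, B6–B7, B7–B8, B8–B9
The largest bag has 4 vertices, giving width 3; this decomposition certifies tw(G) ≤ 3. For the lower bound: the 4 vertex sets {2,4,8}, {10}, {9}, {0,1,5,11} are disjoint, each induces a connected subgraph, and every pair is joined by at least one edge of G. Contracting each set to a single vertex therefore yields K_{4} as a minor, and since treewidth is minor-monotone, tw(G) ≥ tw(K_{4}) = 3. Hence tw(G) = 3 exactly.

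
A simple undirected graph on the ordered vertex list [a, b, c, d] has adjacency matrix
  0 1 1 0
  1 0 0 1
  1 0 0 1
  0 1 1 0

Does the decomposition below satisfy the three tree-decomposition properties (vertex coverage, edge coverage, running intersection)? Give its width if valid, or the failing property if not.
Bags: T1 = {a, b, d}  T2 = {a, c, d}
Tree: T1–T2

Every vertex of G appears in some bag (union = {a, b, c, d}); every edge is covered by a bag; and for each vertex v the set of bags containing v is connected in the bag tree. The decomposition is therefore valid. The largest bag has 3 vertices, so the width is 2.

Yes; width 2.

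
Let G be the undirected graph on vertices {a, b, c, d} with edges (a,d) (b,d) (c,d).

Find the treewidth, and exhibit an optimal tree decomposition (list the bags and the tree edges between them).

Treewidth 1.
One such decomposition:
Bags: B1 = {b, d}  B2 = {a, d}  B3 = {c, d}
Tree: B1–B2, B2–B3

Every bag has size at most 2, so the width is 2 − 1 = 1 and tw(G) ≤ 1. Since G has at least one edge (e.g. b–d), it is not an edgeless graph, so tw(G) ≥ 1. Hence tw(G) = 1 exactly.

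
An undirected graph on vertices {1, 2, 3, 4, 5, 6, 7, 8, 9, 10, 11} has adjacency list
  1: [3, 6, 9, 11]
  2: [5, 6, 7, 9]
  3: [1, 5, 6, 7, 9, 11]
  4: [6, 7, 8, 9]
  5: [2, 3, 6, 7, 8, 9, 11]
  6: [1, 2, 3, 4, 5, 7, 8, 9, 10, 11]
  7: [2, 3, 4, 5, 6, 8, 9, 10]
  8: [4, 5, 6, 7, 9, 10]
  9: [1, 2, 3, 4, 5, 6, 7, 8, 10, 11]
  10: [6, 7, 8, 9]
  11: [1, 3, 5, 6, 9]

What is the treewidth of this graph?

A width-4 tree decomposition is:
Bags: B1 = {4, 6, 7, 8, 9}  B2 = {5, 6, 7, 8, 9}  B3 = {3, 5, 6, 7, 9}  B4 = {3, 5, 6, 9, 11}  B5 = {2, 5, 6, 7, 9}  B6 = {1, 3, 6, 9, 11}  B7 = {6, 7, 8, 9, 10}
Tree: B1–B2, B2–B3, B3–B4, B3–B5, B4–B6, B1–B7
Each bag holds 5 vertices, so the decomposition has width 4, which upper-bounds the treewidth. For the lower bound, the 5 vertices {1, 3, 6, 9, 11} are pairwise adjacent, and any tree decomposition puts a clique entirely inside one bag — forcing width ≥ 4. Combining the bounds, tw(G) = 4.

4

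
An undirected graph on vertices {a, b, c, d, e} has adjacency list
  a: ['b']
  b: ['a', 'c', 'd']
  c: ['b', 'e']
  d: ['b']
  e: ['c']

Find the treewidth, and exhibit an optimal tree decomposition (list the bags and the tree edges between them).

Treewidth 1.
One optimal decomposition is:
Bags: B1 = {a, b}  B2 = {b, c}  B3 = {c, e}  B4 = {b, d}
Tree: B1–B2, B2–B3, B2–B4

Every bag has size at most 2, so the width is 2 − 1 = 1 and tw(G) ≤ 1. Any graph with an edge has treewidth ≥ 1, and G has the edge b–a. Hence tw(G) = 1 exactly.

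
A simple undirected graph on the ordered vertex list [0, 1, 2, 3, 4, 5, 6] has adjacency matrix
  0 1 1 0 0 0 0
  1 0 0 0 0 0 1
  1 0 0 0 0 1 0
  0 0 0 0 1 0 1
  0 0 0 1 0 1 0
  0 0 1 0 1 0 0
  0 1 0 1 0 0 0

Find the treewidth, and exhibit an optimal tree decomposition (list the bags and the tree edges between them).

Treewidth 2.
One such decomposition:
Bags: B1 = {3, 4, 5}  B2 = {2, 3, 5}  B3 = {0, 2, 3}  B4 = {0, 1, 3}  B5 = {1, 3, 6}
Tree: B1–B2, B2–B3, B3–B4, B4–B5

The largest bag has 3 vertices, giving width 2; this decomposition certifies tw(G) ≤ 2. For the lower bound, G contains the cycle 3–4–5–2–0–1–6–3, so G is not a forest; only forests have treewidth ≤ 1, hence tw(G) ≥ 2. Hence tw(G) = 2 exactly.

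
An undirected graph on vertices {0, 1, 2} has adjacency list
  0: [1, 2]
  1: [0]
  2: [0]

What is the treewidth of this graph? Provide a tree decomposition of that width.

Every bag has size at most 2, so the width is 2 − 1 = 1 and tw(G) ≤ 1. Any graph with an edge has treewidth ≥ 1, and G has the edge 0–2. Combining the bounds, tw(G) = 1.

Treewidth 1.
Bags: B1 = {0, 2}  B2 = {0, 1}
Tree: B1–B2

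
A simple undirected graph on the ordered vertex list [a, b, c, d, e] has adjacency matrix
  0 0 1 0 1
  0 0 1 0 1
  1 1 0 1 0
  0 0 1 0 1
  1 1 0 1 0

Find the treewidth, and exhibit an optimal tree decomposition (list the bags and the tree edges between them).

The largest bag has 3 vertices, giving width 2; this decomposition certifies tw(G) ≤ 2. The edges d–c–a–e–d form a cycle, so G is not a tree and its treewidth is at least 2. Combining the bounds, tw(G) = 2.

Treewidth 2.
One optimal decomposition is:
Bags: B1 = {c, d, e}  B2 = {a, c, e}  B3 = {b, c, e}
Tree: B1–B2, B2–B3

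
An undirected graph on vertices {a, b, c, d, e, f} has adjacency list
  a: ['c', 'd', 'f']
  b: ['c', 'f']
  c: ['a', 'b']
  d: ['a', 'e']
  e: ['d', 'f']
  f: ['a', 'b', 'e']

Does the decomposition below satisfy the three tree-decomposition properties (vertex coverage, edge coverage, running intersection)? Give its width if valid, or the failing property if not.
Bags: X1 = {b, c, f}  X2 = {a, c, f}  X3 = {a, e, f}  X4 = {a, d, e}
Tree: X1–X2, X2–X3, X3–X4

Yes; width 2.

Vertex coverage: the bags together contain {a, b, c, d, e, f}, the full vertex set. Edge coverage: each edge of G has both endpoints in at least one bag. Running intersection: for every vertex, the bags containing it form a connected subtree. All three properties hold, so this is a valid tree decomposition of width max|bag| − 1 = 2, and hence tw(G) ≤ 2.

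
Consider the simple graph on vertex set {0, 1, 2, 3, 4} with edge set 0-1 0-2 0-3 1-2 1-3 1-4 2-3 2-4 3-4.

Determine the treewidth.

3

A width-3 tree decomposition is:
Bags: B1 = {1, 2, 3, 4}  B2 = {0, 1, 2, 3}
Tree: B1–B2
The largest bag has 4 vertices, giving width 3; this decomposition certifies tw(G) ≤ 3. For the lower bound, the 4 vertices {0, 1, 2, 3} are pairwise adjacent, and any tree decomposition puts a clique entirely inside one bag — forcing width ≥ 3. Combining the bounds, tw(G) = 3.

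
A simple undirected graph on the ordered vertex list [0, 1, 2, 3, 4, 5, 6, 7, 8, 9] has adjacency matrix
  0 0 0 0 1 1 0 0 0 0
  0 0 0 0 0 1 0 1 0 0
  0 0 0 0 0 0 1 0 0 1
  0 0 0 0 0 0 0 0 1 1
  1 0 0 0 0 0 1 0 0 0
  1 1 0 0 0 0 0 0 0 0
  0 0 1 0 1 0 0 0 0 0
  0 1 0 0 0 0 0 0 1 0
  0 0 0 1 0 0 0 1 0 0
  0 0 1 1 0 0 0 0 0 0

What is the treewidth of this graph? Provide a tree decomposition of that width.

Treewidth 2.
One optimal decomposition is:
Bags: B1 = {2, 3, 9}  B2 = {2, 3, 6}  B3 = {3, 4, 6}  B4 = {0, 3, 4}  B5 = {0, 3, 5}  B6 = {1, 3, 5}  B7 = {1, 3, 7}  B8 = {3, 7, 8}
Tree: B1–B2, B2–B3, B3–B4, B4–B5, B5–B6, B6–B7, B7–B8

Each bag holds 3 vertices, so the decomposition has width 2, which upper-bounds the treewidth. The edges 3–9–2–6–4–0–5–1–7–8–3 form a cycle, so G is not a tree and its treewidth is at least 2. Hence tw(G) = 2 exactly.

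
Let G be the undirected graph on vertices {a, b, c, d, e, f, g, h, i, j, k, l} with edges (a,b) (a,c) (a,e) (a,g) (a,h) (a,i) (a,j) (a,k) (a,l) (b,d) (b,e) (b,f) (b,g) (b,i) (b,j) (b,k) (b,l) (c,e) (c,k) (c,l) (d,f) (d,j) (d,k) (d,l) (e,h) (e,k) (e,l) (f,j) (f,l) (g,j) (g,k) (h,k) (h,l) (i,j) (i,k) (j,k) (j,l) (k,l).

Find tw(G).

A width-4 tree decomposition is:
Bags: B1 = {a, e, h, k, l}  B2 = {a, b, e, k, l}  B3 = {a, b, j, k, l}  B4 = {a, b, g, j, k}  B5 = {a, c, e, k, l}  B6 = {b, d, j, k, l}  B7 = {b, d, f, j, l}  B8 = {a, b, i, j, k}
Tree: B1–B2, B2–B3, B3–B4, B1–B5, B3–B6, B6–B7, B3–B8
Every bag has size at most 5, so the width is 5 − 1 = 4 and tw(G) ≤ 4. On the other hand G contains the 5-clique {b, d, f, j, l}. A clique must lie in a single bag of any decomposition, so no decomposition can have width below 4. The upper and lower bounds meet at 4, so that is the treewidth.

4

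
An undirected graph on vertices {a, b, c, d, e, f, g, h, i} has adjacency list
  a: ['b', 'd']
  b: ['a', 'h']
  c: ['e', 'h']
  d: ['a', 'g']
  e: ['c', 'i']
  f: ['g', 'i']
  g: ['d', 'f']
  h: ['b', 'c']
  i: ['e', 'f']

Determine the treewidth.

2

A width-2 tree decomposition is:
Bags: B1 = {e, f, i}  B2 = {c, e, f}  B3 = {c, f, h}  B4 = {b, f, h}  B5 = {a, b, f}  B6 = {a, d, f}  B7 = {d, f, g}
Tree: B1–B2, B2–B3, B3–B4, B4–B5, B5–B6, B6–B7
Each bag holds 3 vertices, so the decomposition has width 2, which upper-bounds the treewidth. Since f–i–e–c–h–b–a–d–g–f is a cycle in G, G is not acyclic. Forests are exactly the graphs of treewidth ≤ 1, so tw(G) ≥ 2. Hence tw(G) = 2 exactly.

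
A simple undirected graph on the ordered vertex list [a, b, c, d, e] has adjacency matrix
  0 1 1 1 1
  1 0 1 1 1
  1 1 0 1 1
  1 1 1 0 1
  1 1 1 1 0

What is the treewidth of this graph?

A width-4 tree decomposition is:
Bags: B1 = {a, b, c, d, e}
Tree: (single bag)
A single bag containing all 5 vertices is trivially a valid decomposition of width 4. For the lower bound, the 5 vertices {a, b, c, d, e} are pairwise adjacent, and any tree decomposition puts a clique entirely inside one bag — forcing width ≥ 4. Hence tw(G) = 4 exactly.

4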